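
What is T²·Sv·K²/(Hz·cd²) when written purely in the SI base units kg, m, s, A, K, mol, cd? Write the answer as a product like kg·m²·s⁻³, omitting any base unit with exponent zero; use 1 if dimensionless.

Hz = 1/s = s⁻¹ (frequency is cycles per second).
So Hz⁻¹ = s.
T = Wb/m² (flux density = flux per area),
    = kg·s⁻²·A⁻¹.
So T² = kg²·s⁻⁴·A⁻².
Sv = J/kg (equivalent dose = energy per mass),
    = m²·s⁻².
Combining: Hz⁻¹·cd⁻²·T²·Sv·K² = s · cd⁻² · (kg²·s⁻⁴·A⁻²) · (m²·s⁻²) · K² = kg²·m²·s⁻⁵·A⁻²·K²·cd⁻².

kg²·m²·s⁻⁵·A⁻²·K²·cd⁻²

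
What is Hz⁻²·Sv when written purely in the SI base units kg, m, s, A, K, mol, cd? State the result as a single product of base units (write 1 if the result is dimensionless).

Hz = 1/s = s⁻¹ (frequency is cycles per second).
So Hz⁻² = s².
Sv = J/kg (equivalent dose = energy per mass),
    = m²·s⁻².
Combining: Hz⁻²·Sv = s² · (m²·s⁻²) = m².

m²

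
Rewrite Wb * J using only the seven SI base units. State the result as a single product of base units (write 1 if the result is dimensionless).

Wb = kg·m²·s⁻²·A⁻¹.
J = kg·m²·s⁻².
Combining: Wb·J = (kg·m²·s⁻²·A⁻¹) · (kg·m²·s⁻²) = kg²·m⁴·s⁻⁴·A⁻¹.

kg²·m⁴·s⁻⁴·A⁻¹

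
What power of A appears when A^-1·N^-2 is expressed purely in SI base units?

N = kg·m·s⁻².
So N⁻² = kg⁻²·m⁻²·s⁴.
Combining: A⁻¹·N⁻² = A⁻¹ · (kg⁻²·m⁻²·s⁴) = kg⁻²·m⁻²·s⁴·A⁻¹.
The exponent of A is -1.

-1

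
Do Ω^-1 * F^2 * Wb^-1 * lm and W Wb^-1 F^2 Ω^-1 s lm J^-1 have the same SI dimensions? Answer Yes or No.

Yes

Left side:
  Ω = V/A (resistance = voltage per current),
      = kg·m²·s⁻³·A⁻².
  So Ω⁻¹ = kg⁻¹·m⁻²·s³·A².
  F = C/V (capacitance = charge per voltage),
      = A·s/(kg·m²·s⁻³·A⁻¹) (substituting C and V),
      = kg⁻¹·m⁻²·s⁴·A².
  So F² = kg⁻²·m⁻⁴·s⁸·A⁴.
  Wb = V·s (flux: a volt is a weber per second),
      = kg·m²·s⁻²·A⁻¹.
  So Wb⁻¹ = kg⁻¹·m⁻²·s²·A.
  lm = cd·sr = cd (luminous flux; sr is dimensionless).
  Combining: Ω⁻¹·F²·Wb⁻¹·lm = (kg⁻¹·m⁻²·s³·A²) · (kg⁻²·m⁻⁴·s⁸·A⁴) · (kg⁻¹·m⁻²·s²·A) · cd = kg⁻⁴·m⁻⁸·s¹³·A⁷·cd.
Right side:
  W = kg·m²·s⁻³.
  Wb = kg·m²·s⁻²·A⁻¹.
  So Wb⁻¹ = kg⁻¹·m⁻²·s²·A.
  F = kg⁻¹·m⁻²·s⁴·A².
  So F² = kg⁻²·m⁻⁴·s⁸·A⁴.
  Ω = kg·m²·s⁻³·A⁻².
  So Ω⁻¹ = kg⁻¹·m⁻²·s³·A².
  lm = cd.
  J = kg·m²·s⁻².
  So J⁻¹ = kg⁻¹·m⁻²·s².
  Combining: W·Wb⁻¹·F²·Ω⁻¹·s·lm·J⁻¹ = (kg·m²·s⁻³) · (kg⁻¹·m⁻²·s²·A) · (kg⁻²·m⁻⁴·s⁸·A⁴) · (kg⁻¹·m⁻²·s³·A²) · s · cd · (kg⁻¹·m⁻²·s²) = kg⁻⁴·m⁻⁸·s¹³·A⁷·cd.
Both reduce to kg⁻⁴·m⁻⁸·s¹³·A⁷·cd.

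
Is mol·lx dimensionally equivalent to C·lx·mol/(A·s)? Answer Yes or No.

Yes

Left side:
  lx = m⁻²·cd.
  Combining: mol·lx = mol · (m⁻²·cd) = m⁻²·mol·cd.
Right side:
  C = s·A.
  lx = m⁻²·cd.
  Combining: A⁻¹·s⁻¹·C·lx·mol = A⁻¹ · s⁻¹ · (s·A) · (m⁻²·cd) · mol = m⁻²·mol·cd.
Both reduce to m⁻²·mol·cd.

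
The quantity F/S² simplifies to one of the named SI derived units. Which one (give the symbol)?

F = kg⁻¹·m⁻²·s⁴·A².
S = kg⁻¹·m⁻²·s³·A².
So S⁻² = kg²·m⁴·s⁻⁶·A⁻⁴.
Combining: F·S⁻² = (kg⁻¹·m⁻²·s⁴·A²) · (kg²·m⁴·s⁻⁶·A⁻⁴) = kg·m²·s⁻²·A⁻².
kg·m²·s⁻²·A⁻² is the base-SI form of the henry.

H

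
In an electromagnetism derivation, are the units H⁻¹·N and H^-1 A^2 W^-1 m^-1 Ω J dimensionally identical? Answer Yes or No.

Left side:
  H = Wb/A (inductance = flux per current),
      = kg·m²·s⁻²·A⁻².
  So H⁻¹ = kg⁻¹·m⁻²·s²·A².
  N = kg·m/s² = kg·m·s⁻² (force = mass × acceleration).
  Combining: H⁻¹·N = (kg⁻¹·m⁻²·s²·A²) · (kg·m·s⁻²) = m⁻¹·A².
Right side:
  H = Wb/A (inductance = flux per current),
      = kg·m²·s⁻²·A⁻².
  So H⁻¹ = kg⁻¹·m⁻²·s²·A².
  W = J/s (power = energy per time),
      = kg·m²·s⁻³.
  So W⁻¹ = kg⁻¹·m⁻²·s³.
  Ω = V/A (resistance = voltage per current),
      = kg·m²·s⁻³·A⁻².
  J = N·m (work = force × distance),
      = kg·m²·s⁻².
  Combining: H⁻¹·A²·W⁻¹·m⁻¹·Ω·J = (kg⁻¹·m⁻²·s²·A²) · A² · (kg⁻¹·m⁻²·s³) · m⁻¹ · (kg·m²·s⁻³·A⁻²) · (kg·m²·s⁻²) = m⁻¹·A².
Both reduce to m⁻¹·A².

Yes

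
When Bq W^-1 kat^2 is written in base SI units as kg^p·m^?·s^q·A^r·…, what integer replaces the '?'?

Bq = 1/s = s⁻¹ (activity is decays per second).
W = J/s (power = energy per time),
    = kg·m²·s⁻³.
So W⁻¹ = kg⁻¹·m⁻²·s³.
kat = mol/s = s⁻¹·mol (catalytic activity).
So kat² = s⁻²·mol².
Combining: Bq·W⁻¹·kat² = s⁻¹ · (kg⁻¹·m⁻²·s³) · (s⁻²·mol²) = kg⁻¹·m⁻²·mol².
The exponent of m is -2.

-2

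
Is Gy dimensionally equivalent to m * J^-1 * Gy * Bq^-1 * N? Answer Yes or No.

No

Left side:
  Gy = J/kg (absorbed dose = energy per mass),
      = m²·s⁻².
Right side:
  J = N·m (work = force × distance),
      = kg·m²·s⁻².
  So J⁻¹ = kg⁻¹·m⁻²·s².
  Gy = J/kg (absorbed dose = energy per mass),
      = m²·s⁻².
  Bq = 1/s = s⁻¹ (activity is decays per second).
  So Bq⁻¹ = s.
  N = kg·m/s² = kg·m·s⁻² (force = mass × acceleration).
  Combining: m·J⁻¹·Gy·Bq⁻¹·N = m · (kg⁻¹·m⁻²·s²) · (m²·s⁻²) · s · (kg·m·s⁻²) = m²·s⁻¹.
Left is m²·s⁻²; right is m²·s⁻¹ — different.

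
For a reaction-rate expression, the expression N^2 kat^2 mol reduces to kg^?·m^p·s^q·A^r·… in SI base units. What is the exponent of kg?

2

N = kg·m/s² = kg·m·s⁻² (force = mass × acceleration).
So N² = kg²·m²·s⁻⁴.
kat = mol/s = s⁻¹·mol (catalytic activity).
So kat² = s⁻²·mol².
Combining: N²·kat²·mol = (kg²·m²·s⁻⁴) · (s⁻²·mol²) · mol = kg²·m²·s⁻⁶·mol³.
The exponent of kg is 2.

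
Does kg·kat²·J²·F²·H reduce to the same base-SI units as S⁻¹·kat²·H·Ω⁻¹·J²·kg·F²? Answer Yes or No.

Yes

Left side:
  kat = mol/s = s⁻¹·mol (catalytic activity).
  So kat² = s⁻²·mol².
  J = N·m (work = force × distance),
      = kg·m²·s⁻².
  So J² = kg²·m⁴·s⁻⁴.
  F = C/V (capacitance = charge per voltage),
      = A·s/(kg·m²·s⁻³·A⁻¹) (substituting C and V),
      = kg⁻¹·m⁻²·s⁴·A².
  So F² = kg⁻²·m⁻⁴·s⁸·A⁴.
  H = Wb/A (inductance = flux per current),
      = kg·m²·s⁻²·A⁻².
  Combining: kg·kat²·J²·F²·H = kg · (s⁻²·mol²) · (kg²·m⁴·s⁻⁴) · (kg⁻²·m⁻⁴·s⁸·A⁴) · (kg·m²·s⁻²·A⁻²) = kg²·m²·A²·mol².
Right side:
  S = 1/Ω (conductance is reciprocal resistance),
      = kg⁻¹·m⁻²·s³·A².
  So S⁻¹ = kg·m²·s⁻³·A⁻².
  kat = mol/s = s⁻¹·mol (catalytic activity).
  So kat² = s⁻²·mol².
  H = Wb/A (inductance = flux per current),
      = kg·m²·s⁻²·A⁻².
  Ω = V/A (resistance = voltage per current),
      = kg·m²·s⁻³·A⁻².
  So Ω⁻¹ = kg⁻¹·m⁻²·s³·A².
  J = N·m (work = force × distance),
      = kg·m²·s⁻².
  So J² = kg²·m⁴·s⁻⁴.
  F = C/V (capacitance = charge per voltage),
      = A·s/(kg·m²·s⁻³·A⁻¹) (substituting C and V),
      = kg⁻¹·m⁻²·s⁴·A².
  So F² = kg⁻²·m⁻⁴·s⁸·A⁴.
  Combining: S⁻¹·kat²·H·Ω⁻¹·J²·kg·F² = (kg·m²·s⁻³·A⁻²) · (s⁻²·mol²) · (kg·m²·s⁻²·A⁻²) · (kg⁻¹·m⁻²·s³·A²) · (kg²·m⁴·s⁻⁴) · kg · (kg⁻²·m⁻⁴·s⁸·A⁴) = kg²·m²·A²·mol².
Both reduce to kg²·m²·A²·mol².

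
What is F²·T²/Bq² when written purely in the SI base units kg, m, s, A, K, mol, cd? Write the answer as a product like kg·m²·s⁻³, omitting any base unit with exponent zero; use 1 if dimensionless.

m⁻⁴·s⁶·A²

Bq = 1/s = s⁻¹ (activity is decays per second).
So Bq⁻² = s².
F = C/V (capacitance = charge per voltage),
    = A·s/(kg·m²·s⁻³·A⁻¹) (substituting C and V),
    = kg⁻¹·m⁻²·s⁴·A².
So F² = kg⁻²·m⁻⁴·s⁸·A⁴.
T = Wb/m² (flux density = flux per area),
    = kg·s⁻²·A⁻¹.
So T² = kg²·s⁻⁴·A⁻².
Combining: Bq⁻²·F²·T² = s² · (kg⁻²·m⁻⁴·s⁸·A⁴) · (kg²·s⁻⁴·A⁻²) = m⁻⁴·s⁶·A².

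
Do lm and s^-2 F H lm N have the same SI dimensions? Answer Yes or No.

No

Left side:
  lm = cd.
Right side:
  F = C/V (capacitance = charge per voltage),
      = A·s/(kg·m²·s⁻³·A⁻¹) (substituting C and V),
      = kg⁻¹·m⁻²·s⁴·A².
  H = Wb/A (inductance = flux per current),
      = kg·m²·s⁻²·A⁻².
  lm = cd·sr = cd (luminous flux; sr is dimensionless).
  N = kg·m/s² = kg·m·s⁻² (force = mass × acceleration).
  Combining: s⁻²·F·H·lm·N = s⁻² · (kg⁻¹·m⁻²·s⁴·A²) · (kg·m²·s⁻²·A⁻²) · cd · (kg·m·s⁻²) = kg·m·s⁻²·cd.
Left is cd; right is kg·m·s⁻²·cd — different.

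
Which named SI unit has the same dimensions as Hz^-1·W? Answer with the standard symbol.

J

Hz = 1/s = s⁻¹ (frequency is cycles per second).
So Hz⁻¹ = s.
W = J/s (power = energy per time),
    = kg·m²·s⁻³.
Combining: Hz⁻¹·W = s · (kg·m²·s⁻³) = kg·m²·s⁻².
kg·m²·s⁻² is the base-SI form of the joule.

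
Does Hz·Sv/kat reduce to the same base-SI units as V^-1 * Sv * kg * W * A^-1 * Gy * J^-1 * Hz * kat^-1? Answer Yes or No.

Yes

Left side:
  kat = s⁻¹·mol.
  So kat⁻¹ = s·mol⁻¹.
  Hz = s⁻¹.
  Sv = m²·s⁻².
  Combining: kat⁻¹·Hz·Sv = (s·mol⁻¹) · s⁻¹ · (m²·s⁻²) = m²·s⁻²·mol⁻¹.
Right side:
  V = W/A (potential = power per current),
      = kg·m²·s⁻³·A⁻¹.
  So V⁻¹ = kg⁻¹·m⁻²·s³·A.
  Sv = J/kg (equivalent dose = energy per mass),
      = m²·s⁻².
  W = J/s (power = energy per time),
      = kg·m²·s⁻³.
  Gy = J/kg (absorbed dose = energy per mass),
      = m²·s⁻².
  J = N·m (work = force × distance),
      = kg·m²·s⁻².
  So J⁻¹ = kg⁻¹·m⁻²·s².
  Hz = 1/s = s⁻¹ (frequency is cycles per second).
  kat = mol/s = s⁻¹·mol (catalytic activity).
  So kat⁻¹ = s·mol⁻¹.
  Combining: V⁻¹·Sv·kg·W·A⁻¹·Gy·J⁻¹·Hz·kat⁻¹ = (kg⁻¹·m⁻²·s³·A) · (m²·s⁻²) · kg · (kg·m²·s⁻³) · A⁻¹ · (m²·s⁻²) · (kg⁻¹·m⁻²·s²) · s⁻¹ · (s·mol⁻¹) = m²·s⁻²·mol⁻¹.
Both reduce to m²·s⁻²·mol⁻¹.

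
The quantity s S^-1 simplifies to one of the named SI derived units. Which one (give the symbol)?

S = kg⁻¹·m⁻²·s³·A².
So S⁻¹ = kg·m²·s⁻³·A⁻².
Combining: s·S⁻¹ = s · (kg·m²·s⁻³·A⁻²) = kg·m²·s⁻²·A⁻².
kg·m²·s⁻²·A⁻² is the base-SI form of the henry.

H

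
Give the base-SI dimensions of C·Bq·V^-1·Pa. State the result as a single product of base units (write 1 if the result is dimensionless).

C = A·s = s·A (charge = current × time).
Bq = 1/s = s⁻¹ (activity is decays per second).
V = W/A (potential = power per current),
    = kg·m²·s⁻³·A⁻¹.
So V⁻¹ = kg⁻¹·m⁻²·s³·A.
Pa = N/m² (pressure = force per area),
    = kg·m⁻¹·s⁻².
Combining: C·Bq·V⁻¹·Pa = (s·A) · s⁻¹ · (kg⁻¹·m⁻²·s³·A) · (kg·m⁻¹·s⁻²) = m⁻³·s·A².

m⁻³·s·A²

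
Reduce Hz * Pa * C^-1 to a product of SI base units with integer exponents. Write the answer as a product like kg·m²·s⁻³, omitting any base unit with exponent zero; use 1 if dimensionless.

kg·m⁻¹·s⁻⁴·A⁻¹

Hz = 1/s = s⁻¹ (frequency is cycles per second).
Pa = N/m² (pressure = force per area),
    = kg·m⁻¹·s⁻².
C = A·s = s·A (charge = current × time).
So C⁻¹ = s⁻¹·A⁻¹.
Combining: Hz·Pa·C⁻¹ = s⁻¹ · (kg·m⁻¹·s⁻²) · (s⁻¹·A⁻¹) = kg·m⁻¹·s⁻⁴·A⁻¹.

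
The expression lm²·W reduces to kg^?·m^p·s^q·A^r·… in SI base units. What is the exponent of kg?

lm = cd·sr = cd (luminous flux; sr is dimensionless).
So lm² = cd².
W = J/s (power = energy per time),
    = kg·m²·s⁻³.
Combining: lm²·W = cd² · (kg·m²·s⁻³) = kg·m²·s⁻³·cd².
The exponent of kg is 1.

1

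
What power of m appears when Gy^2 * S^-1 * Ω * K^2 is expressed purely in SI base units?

Gy = J/kg (absorbed dose = energy per mass),
    = m²·s⁻².
So Gy² = m⁴·s⁻⁴.
S = 1/Ω (conductance is reciprocal resistance),
    = kg⁻¹·m⁻²·s³·A².
So S⁻¹ = kg·m²·s⁻³·A⁻².
Ω = V/A (resistance = voltage per current),
    = kg·m²·s⁻³·A⁻².
Combining: Gy²·S⁻¹·Ω·K² = (m⁴·s⁻⁴) · (kg·m²·s⁻³·A⁻²) · (kg·m²·s⁻³·A⁻²) · K² = kg²·m⁸·s⁻¹⁰·A⁻⁴·K².
The exponent of m is 8.

8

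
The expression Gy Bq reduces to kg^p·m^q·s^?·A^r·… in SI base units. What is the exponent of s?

-3

Gy = J/kg (absorbed dose = energy per mass),
    = m²·s⁻².
Bq = 1/s = s⁻¹ (activity is decays per second).
Combining: Gy·Bq = (m²·s⁻²) · s⁻¹ = m²·s⁻³.
The exponent of s is -3.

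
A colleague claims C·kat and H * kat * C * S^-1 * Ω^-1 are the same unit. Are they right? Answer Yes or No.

Left side:
  C = A·s = s·A (charge = current × time).
  kat = mol/s = s⁻¹·mol (catalytic activity).
  Combining: C·kat = (s·A) · (s⁻¹·mol) = A·mol.
Right side:
  H = Wb/A (inductance = flux per current),
      = kg·m²·s⁻²·A⁻².
  kat = mol/s = s⁻¹·mol (catalytic activity).
  C = A·s = s·A (charge = current × time).
  S = 1/Ω (conductance is reciprocal resistance),
      = kg⁻¹·m⁻²·s³·A².
  So S⁻¹ = kg·m²·s⁻³·A⁻².
  Ω = V/A (resistance = voltage per current),
      = kg·m²·s⁻³·A⁻².
  So Ω⁻¹ = kg⁻¹·m⁻²·s³·A².
  Combining: H·kat·C·S⁻¹·Ω⁻¹ = (kg·m²·s⁻²·A⁻²) · (s⁻¹·mol) · (s·A) · (kg·m²·s⁻³·A⁻²) · (kg⁻¹·m⁻²·s³·A²) = kg·m²·s⁻²·A⁻¹·mol.
Left is A·mol; right is kg·m²·s⁻²·A⁻¹·mol — different.

No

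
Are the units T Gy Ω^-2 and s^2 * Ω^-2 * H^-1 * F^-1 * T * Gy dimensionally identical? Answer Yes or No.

Left side:
  T = Wb/m² (flux density = flux per area),
      = kg·s⁻²·A⁻¹.
  Gy = J/kg (absorbed dose = energy per mass),
      = m²·s⁻².
  Ω = V/A (resistance = voltage per current),
      = kg·m²·s⁻³·A⁻².
  So Ω⁻² = kg⁻²·m⁻⁴·s⁶·A⁴.
  Combining: T·Gy·Ω⁻² = (kg·s⁻²·A⁻¹) · (m²·s⁻²) · (kg⁻²·m⁻⁴·s⁶·A⁴) = kg⁻¹·m⁻²·s²·A³.
Right side:
  Ω = V/A (resistance = voltage per current),
      = kg·m²·s⁻³·A⁻².
  So Ω⁻² = kg⁻²·m⁻⁴·s⁶·A⁴.
  H = Wb/A (inductance = flux per current),
      = kg·m²·s⁻²·A⁻².
  So H⁻¹ = kg⁻¹·m⁻²·s²·A².
  F = C/V (capacitance = charge per voltage),
      = A·s/(kg·m²·s⁻³·A⁻¹) (substituting C and V),
      = kg⁻¹·m⁻²·s⁴·A².
  So F⁻¹ = kg·m²·s⁻⁴·A⁻².
  T = Wb/m² (flux density = flux per area),
      = kg·s⁻²·A⁻¹.
  Gy = J/kg (absorbed dose = energy per mass),
      = m²·s⁻².
  Combining: s²·Ω⁻²·H⁻¹·F⁻¹·T·Gy = s² · (kg⁻²·m⁻⁴·s⁶·A⁴) · (kg⁻¹·m⁻²·s²·A²) · (kg·m²·s⁻⁴·A⁻²) · (kg·s⁻²·A⁻¹) · (m²·s⁻²) = kg⁻¹·m⁻²·s²·A³.
Both reduce to kg⁻¹·m⁻²·s²·A³.

Yes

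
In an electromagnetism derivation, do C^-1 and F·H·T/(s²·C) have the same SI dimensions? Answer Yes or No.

No

Left side:
  C = A·s = s·A (charge = current × time).
  So C⁻¹ = s⁻¹·A⁻¹.
Right side:
  C = A·s = s·A (charge = current × time).
  So C⁻¹ = s⁻¹·A⁻¹.
  F = C/V (capacitance = charge per voltage),
      = A·s/(kg·m²·s⁻³·A⁻¹) (substituting C and V),
      = kg⁻¹·m⁻²·s⁴·A².
  H = Wb/A (inductance = flux per current),
      = kg·m²·s⁻²·A⁻².
  T = Wb/m² (flux density = flux per area),
      = kg·s⁻²·A⁻¹.
  Combining: s⁻²·C⁻¹·F·H·T = s⁻² · (s⁻¹·A⁻¹) · (kg⁻¹·m⁻²·s⁴·A²) · (kg·m²·s⁻²·A⁻²) · (kg·s⁻²·A⁻¹) = kg·s⁻³·A⁻².
Left is s⁻¹·A⁻¹; right is kg·s⁻³·A⁻² — different.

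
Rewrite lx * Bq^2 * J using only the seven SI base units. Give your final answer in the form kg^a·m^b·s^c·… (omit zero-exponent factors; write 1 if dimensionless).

lx = lm/m² (illuminance = luminous flux per area),
    = m⁻²·cd.
Bq = 1/s = s⁻¹ (activity is decays per second).
So Bq² = s⁻².
J = N·m (work = force × distance),
    = kg·m²·s⁻².
Combining: lx·Bq²·J = (m⁻²·cd) · s⁻² · (kg·m²·s⁻²) = kg·s⁻⁴·cd.

kg·s⁻⁴·cd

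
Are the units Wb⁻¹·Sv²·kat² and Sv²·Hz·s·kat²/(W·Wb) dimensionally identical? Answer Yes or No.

No

Left side:
  Wb = V·s (flux: a volt is a weber per second),
      = kg·m²·s⁻²·A⁻¹.
  So Wb⁻¹ = kg⁻¹·m⁻²·s²·A.
  Sv = J/kg (equivalent dose = energy per mass),
      = m²·s⁻².
  So Sv² = m⁴·s⁻⁴.
  kat = mol/s = s⁻¹·mol (catalytic activity).
  So kat² = s⁻²·mol².
  Combining: Wb⁻¹·Sv²·kat² = (kg⁻¹·m⁻²·s²·A) · (m⁴·s⁻⁴) · (s⁻²·mol²) = kg⁻¹·m²·s⁻⁴·A·mol².
Right side:
  W = J/s (power = energy per time),
      = kg·m²·s⁻³.
  So W⁻¹ = kg⁻¹·m⁻²·s³.
  Sv = J/kg (equivalent dose = energy per mass),
      = m²·s⁻².
  So Sv² = m⁴·s⁻⁴.
  Hz = 1/s = s⁻¹ (frequency is cycles per second).
  Wb = V·s (flux: a volt is a weber per second),
      = kg·m²·s⁻²·A⁻¹.
  So Wb⁻¹ = kg⁻¹·m⁻²·s²·A.
  kat = mol/s = s⁻¹·mol (catalytic activity).
  So kat² = s⁻²·mol².
  Combining: W⁻¹·Sv²·Hz·Wb⁻¹·s·kat² = (kg⁻¹·m⁻²·s³) · (m⁴·s⁻⁴) · s⁻¹ · (kg⁻¹·m⁻²·s²·A) · s · (s⁻²·mol²) = kg⁻²·s⁻¹·A·mol².
Left is kg⁻¹·m²·s⁻⁴·A·mol²; right is kg⁻²·s⁻¹·A·mol² — different.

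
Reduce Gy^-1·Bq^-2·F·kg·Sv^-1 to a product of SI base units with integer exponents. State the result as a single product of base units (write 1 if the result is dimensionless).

Gy = m²·s⁻².
So Gy⁻¹ = m⁻²·s².
Bq = s⁻¹.
So Bq⁻² = s².
F = kg⁻¹·m⁻²·s⁴·A².
Sv = m²·s⁻².
So Sv⁻¹ = m⁻²·s².
Combining: Gy⁻¹·Bq⁻²·F·kg·Sv⁻¹ = (m⁻²·s²) · s² · (kg⁻¹·m⁻²·s⁴·A²) · kg · (m⁻²·s²) = m⁻⁶·s¹⁰·A².

m⁻⁶·s¹⁰·A²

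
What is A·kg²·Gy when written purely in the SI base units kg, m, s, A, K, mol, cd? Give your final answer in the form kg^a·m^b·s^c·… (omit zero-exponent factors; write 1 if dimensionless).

Gy = J/kg (absorbed dose = energy per mass),
    = m²·s⁻².
Combining: A·kg²·Gy = A · kg² · (m²·s⁻²) = kg²·m²·s⁻²·A.

kg²·m²·s⁻²·A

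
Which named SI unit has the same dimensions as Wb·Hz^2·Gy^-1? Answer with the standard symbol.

T

Wb = kg·m²·s⁻²·A⁻¹.
Hz = s⁻¹.
So Hz² = s⁻².
Gy = m²·s⁻².
So Gy⁻¹ = m⁻²·s².
Combining: Wb·Hz²·Gy⁻¹ = (kg·m²·s⁻²·A⁻¹) · s⁻² · (m⁻²·s²) = kg·s⁻²·A⁻¹.
kg·s⁻²·A⁻¹ is the base-SI form of the tesla.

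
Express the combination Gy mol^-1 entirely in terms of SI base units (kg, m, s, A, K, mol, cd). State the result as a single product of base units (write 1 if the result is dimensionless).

Gy = J/kg (absorbed dose = energy per mass),
    = m²·s⁻².
Combining: Gy·mol⁻¹ = (m²·s⁻²) · mol⁻¹ = m²·s⁻²·mol⁻¹.

m²·s⁻²·mol⁻¹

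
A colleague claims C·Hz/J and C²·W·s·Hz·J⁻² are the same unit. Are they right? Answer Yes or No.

Left side:
  J = N·m (work = force × distance),
      = kg·m²·s⁻².
  So J⁻¹ = kg⁻¹·m⁻²·s².
  C = A·s = s·A (charge = current × time).
  Hz = 1/s = s⁻¹ (frequency is cycles per second).
  Combining: J⁻¹·C·Hz = (kg⁻¹·m⁻²·s²) · (s·A) · s⁻¹ = kg⁻¹·m⁻²·s²·A.
Right side:
  C = s·A.
  So C² = s²·A².
  W = kg·m²·s⁻³.
  Hz = s⁻¹.
  J = kg·m²·s⁻².
  So J⁻² = kg⁻²·m⁻⁴·s⁴.
  Combining: C²·W·s·Hz·J⁻² = (s²·A²) · (kg·m²·s⁻³) · s · s⁻¹ · (kg⁻²·m⁻⁴·s⁴) = kg⁻¹·m⁻²·s³·A².
Left is kg⁻¹·m⁻²·s²·A; right is kg⁻¹·m⁻²·s³·A² — different.

No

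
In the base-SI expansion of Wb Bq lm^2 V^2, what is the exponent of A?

Wb = kg·m²·s⁻²·A⁻¹.
Bq = s⁻¹.
lm = cd.
So lm² = cd².
V = kg·m²·s⁻³·A⁻¹.
So V² = kg²·m⁴·s⁻⁶·A⁻².
Combining: Wb·Bq·lm²·V² = (kg·m²·s⁻²·A⁻¹) · s⁻¹ · cd² · (kg²·m⁴·s⁻⁶·A⁻²) = kg³·m⁶·s⁻⁹·A⁻³·cd².
The exponent of A is -3.

-3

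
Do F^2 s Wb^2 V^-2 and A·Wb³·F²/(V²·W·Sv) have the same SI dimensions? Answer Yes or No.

No

Left side:
  F = C/V (capacitance = charge per voltage),
      = A·s/(kg·m²·s⁻³·A⁻¹) (substituting C and V),
      = kg⁻¹·m⁻²·s⁴·A².
  So F² = kg⁻²·m⁻⁴·s⁸·A⁴.
  Wb = V·s (flux: a volt is a weber per second),
      = kg·m²·s⁻²·A⁻¹.
  So Wb² = kg²·m⁴·s⁻⁴·A⁻².
  V = W/A (potential = power per current),
      = kg·m²·s⁻³·A⁻¹.
  So V⁻² = kg⁻²·m⁻⁴·s⁶·A².
  Combining: F²·s·Wb²·V⁻² = (kg⁻²·m⁻⁴·s⁸·A⁴) · s · (kg²·m⁴·s⁻⁴·A⁻²) · (kg⁻²·m⁻⁴·s⁶·A²) = kg⁻²·m⁻⁴·s¹¹·A⁴.
Right side:
  V = kg·m²·s⁻³·A⁻¹.
  So V⁻² = kg⁻²·m⁻⁴·s⁶·A².
  W = kg·m²·s⁻³.
  So W⁻¹ = kg⁻¹·m⁻²·s³.
  Wb = kg·m²·s⁻²·A⁻¹.
  So Wb³ = kg³·m⁶·s⁻⁶·A⁻³.
  F = kg⁻¹·m⁻²·s⁴·A².
  So F² = kg⁻²·m⁻⁴·s⁸·A⁴.
  Sv = m²·s⁻².
  So Sv⁻¹ = m⁻²·s².
  Combining: A·V⁻²·W⁻¹·Wb³·F²·Sv⁻¹ = A · (kg⁻²·m⁻⁴·s⁶·A²) · (kg⁻¹·m⁻²·s³) · (kg³·m⁶·s⁻⁶·A⁻³) · (kg⁻²·m⁻⁴·s⁸·A⁴) · (m⁻²·s²) = kg⁻²·m⁻⁶·s¹³·A⁴.
Left is kg⁻²·m⁻⁴·s¹¹·A⁴; right is kg⁻²·m⁻⁶·s¹³·A⁴ — different.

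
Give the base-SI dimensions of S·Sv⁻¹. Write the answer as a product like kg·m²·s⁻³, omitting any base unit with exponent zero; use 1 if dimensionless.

kg⁻¹·m⁻⁴·s⁵·A²

S = 1/Ω (conductance is reciprocal resistance),
    = kg⁻¹·m⁻²·s³·A².
Sv = J/kg (equivalent dose = energy per mass),
    = m²·s⁻².
So Sv⁻¹ = m⁻²·s².
Combining: S·Sv⁻¹ = (kg⁻¹·m⁻²·s³·A²) · (m⁻²·s²) = kg⁻¹·m⁻⁴·s⁵·A².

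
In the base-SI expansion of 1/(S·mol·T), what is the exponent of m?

2

S = 1/Ω (conductance is reciprocal resistance),
    = kg⁻¹·m⁻²·s³·A².
So S⁻¹ = kg·m²·s⁻³·A⁻².
T = Wb/m² (flux density = flux per area),
    = kg·s⁻²·A⁻¹.
So T⁻¹ = kg⁻¹·s²·A.
Combining: S⁻¹·mol⁻¹·T⁻¹ = (kg·m²·s⁻³·A⁻²) · mol⁻¹ · (kg⁻¹·s²·A) = m²·s⁻¹·A⁻¹·mol⁻¹.
The exponent of m is 2.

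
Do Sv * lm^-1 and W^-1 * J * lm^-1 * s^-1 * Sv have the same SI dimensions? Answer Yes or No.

Yes

Left side:
  Sv = J/kg (equivalent dose = energy per mass),
      = m²·s⁻².
  lm = cd·sr = cd (luminous flux; sr is dimensionless).
  So lm⁻¹ = cd⁻¹.
  Combining: Sv·lm⁻¹ = (m²·s⁻²) · cd⁻¹ = m²·s⁻²·cd⁻¹.
Right side:
  W = J/s (power = energy per time),
      = kg·m²·s⁻³.
  So W⁻¹ = kg⁻¹·m⁻²·s³.
  J = N·m (work = force × distance),
      = kg·m²·s⁻².
  lm = cd·sr = cd (luminous flux; sr is dimensionless).
  So lm⁻¹ = cd⁻¹.
  Sv = J/kg (equivalent dose = energy per mass),
      = m²·s⁻².
  Combining: W⁻¹·J·lm⁻¹·s⁻¹·Sv = (kg⁻¹·m⁻²·s³) · (kg·m²·s⁻²) · cd⁻¹ · s⁻¹ · (m²·s⁻²) = m²·s⁻²·cd⁻¹.
Both reduce to m²·s⁻²·cd⁻¹.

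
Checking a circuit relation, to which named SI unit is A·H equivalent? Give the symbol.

H = Wb/A (inductance = flux per current),
    = kg·m²·s⁻²·A⁻².
Combining: A·H = A · (kg·m²·s⁻²·A⁻²) = kg·m²·s⁻²·A⁻¹.
kg·m²·s⁻²·A⁻¹ is the base-SI form of the weber.

Wb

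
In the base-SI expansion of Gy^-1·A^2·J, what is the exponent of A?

2

Gy = m²·s⁻².
So Gy⁻¹ = m⁻²·s².
J = kg·m²·s⁻².
Combining: Gy⁻¹·A²·J = (m⁻²·s²) · A² · (kg·m²·s⁻²) = kg·A².
The exponent of A is 2.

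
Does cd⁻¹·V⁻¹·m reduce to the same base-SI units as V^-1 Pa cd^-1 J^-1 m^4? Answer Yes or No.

Left side:
  V = W/A (potential = power per current),
      = kg·m²·s⁻³·A⁻¹.
  So V⁻¹ = kg⁻¹·m⁻²·s³·A.
  Combining: cd⁻¹·V⁻¹·m = cd⁻¹ · (kg⁻¹·m⁻²·s³·A) · m = kg⁻¹·m⁻¹·s³·A·cd⁻¹.
Right side:
  V = kg·m²·s⁻³·A⁻¹.
  So V⁻¹ = kg⁻¹·m⁻²·s³·A.
  Pa = kg·m⁻¹·s⁻².
  J = kg·m²·s⁻².
  So J⁻¹ = kg⁻¹·m⁻²·s².
  Combining: V⁻¹·Pa·cd⁻¹·J⁻¹·m⁴ = (kg⁻¹·m⁻²·s³·A) · (kg·m⁻¹·s⁻²) · cd⁻¹ · (kg⁻¹·m⁻²·s²) · m⁴ = kg⁻¹·m⁻¹·s³·A·cd⁻¹.
Both reduce to kg⁻¹·m⁻¹·s³·A·cd⁻¹.

Yes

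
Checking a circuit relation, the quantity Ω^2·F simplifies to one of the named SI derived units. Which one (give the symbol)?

Ω = kg·m²·s⁻³·A⁻².
So Ω² = kg²·m⁴·s⁻⁶·A⁻⁴.
F = kg⁻¹·m⁻²·s⁴·A².
Combining: Ω²·F = (kg²·m⁴·s⁻⁶·A⁻⁴) · (kg⁻¹·m⁻²·s⁴·A²) = kg·m²·s⁻²·A⁻².
kg·m²·s⁻²·A⁻² is the base-SI form of the henry.

H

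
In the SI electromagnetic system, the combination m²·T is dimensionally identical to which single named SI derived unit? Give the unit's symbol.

T = Wb/m² (flux density = flux per area),
    = kg·s⁻²·A⁻¹.
Combining: m²·T = m² · (kg·s⁻²·A⁻¹) = kg·m²·s⁻²·A⁻¹.
kg·m²·s⁻²·A⁻¹ is the base-SI form of the weber.

Wb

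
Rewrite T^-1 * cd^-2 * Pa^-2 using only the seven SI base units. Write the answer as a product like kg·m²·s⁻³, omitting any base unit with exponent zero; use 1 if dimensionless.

T = kg·s⁻²·A⁻¹.
So T⁻¹ = kg⁻¹·s²·A.
Pa = kg·m⁻¹·s⁻².
So Pa⁻² = kg⁻²·m²·s⁴.
Combining: T⁻¹·cd⁻²·Pa⁻² = (kg⁻¹·s²·A) · cd⁻² · (kg⁻²·m²·s⁴) = kg⁻³·m²·s⁶·A·cd⁻².

kg⁻³·m²·s⁶·A·cd⁻²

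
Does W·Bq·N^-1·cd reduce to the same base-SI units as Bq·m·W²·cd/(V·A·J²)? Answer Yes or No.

Left side:
  W = J/s (power = energy per time),
      = kg·m²·s⁻³.
  Bq = 1/s = s⁻¹ (activity is decays per second).
  N = kg·m/s² = kg·m·s⁻² (force = mass × acceleration).
  So N⁻¹ = kg⁻¹·m⁻¹·s².
  Combining: W·Bq·N⁻¹·cd = (kg·m²·s⁻³) · s⁻¹ · (kg⁻¹·m⁻¹·s²) · cd = m·s⁻²·cd.
Right side:
  V = kg·m²·s⁻³·A⁻¹.
  So V⁻¹ = kg⁻¹·m⁻²·s³·A.
  Bq = s⁻¹.
  W = kg·m²·s⁻³.
  So W² = kg²·m⁴·s⁻⁶.
  J = kg·m²·s⁻².
  So J⁻² = kg⁻²·m⁻⁴·s⁴.
  Combining: V⁻¹·Bq·A⁻¹·m·W²·J⁻²·cd = (kg⁻¹·m⁻²·s³·A) · s⁻¹ · A⁻¹ · m · (kg²·m⁴·s⁻⁶) · (kg⁻²·m⁻⁴·s⁴) · cd = kg⁻¹·m⁻¹·cd.
Left is m·s⁻²·cd; right is kg⁻¹·m⁻¹·cd — different.

No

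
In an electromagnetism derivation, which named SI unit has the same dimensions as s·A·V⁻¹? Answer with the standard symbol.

F

V = W/A (potential = power per current),
    = kg·m²·s⁻³·A⁻¹.
So V⁻¹ = kg⁻¹·m⁻²·s³·A.
Combining: s·A·V⁻¹ = s · A · (kg⁻¹·m⁻²·s³·A) = kg⁻¹·m⁻²·s⁴·A².
kg⁻¹·m⁻²·s⁴·A² is the base-SI form of the farad.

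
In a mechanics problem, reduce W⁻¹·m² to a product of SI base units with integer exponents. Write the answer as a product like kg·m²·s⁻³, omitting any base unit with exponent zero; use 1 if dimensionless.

kg⁻¹·s³

W = kg·m²·s⁻³.
So W⁻¹ = kg⁻¹·m⁻²·s³.
Combining: W⁻¹·m² = (kg⁻¹·m⁻²·s³) · m² = kg⁻¹·s³.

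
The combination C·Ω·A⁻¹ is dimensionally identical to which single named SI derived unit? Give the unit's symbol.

H

C = s·A.
Ω = kg·m²·s⁻³·A⁻².
Combining: C·Ω·A⁻¹ = (s·A) · (kg·m²·s⁻³·A⁻²) · A⁻¹ = kg·m²·s⁻²·A⁻².
kg·m²·s⁻²·A⁻² is the base-SI form of the henry.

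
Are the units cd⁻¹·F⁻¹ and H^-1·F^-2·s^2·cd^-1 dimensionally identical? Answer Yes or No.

Left side:
  F = C/V (capacitance = charge per voltage),
      = A·s/(kg·m²·s⁻³·A⁻¹) (substituting C and V),
      = kg⁻¹·m⁻²·s⁴·A².
  So F⁻¹ = kg·m²·s⁻⁴·A⁻².
  Combining: cd⁻¹·F⁻¹ = cd⁻¹ · (kg·m²·s⁻⁴·A⁻²) = kg·m²·s⁻⁴·A⁻²·cd⁻¹.
Right side:
  H = Wb/A (inductance = flux per current),
      = kg·m²·s⁻²·A⁻².
  So H⁻¹ = kg⁻¹·m⁻²·s²·A².
  F = C/V (capacitance = charge per voltage),
      = A·s/(kg·m²·s⁻³·A⁻¹) (substituting C and V),
      = kg⁻¹·m⁻²·s⁴·A².
  So F⁻² = kg²·m⁴·s⁻⁸·A⁻⁴.
  Combining: H⁻¹·F⁻²·s²·cd⁻¹ = (kg⁻¹·m⁻²·s²·A²) · (kg²·m⁴·s⁻⁸·A⁻⁴) · s² · cd⁻¹ = kg·m²·s⁻⁴·A⁻²·cd⁻¹.
Both reduce to kg·m²·s⁻⁴·A⁻²·cd⁻¹.

Yes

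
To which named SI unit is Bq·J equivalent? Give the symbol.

W

Bq = 1/s = s⁻¹ (activity is decays per second).
J = N·m (work = force × distance),
    = kg·m²·s⁻².
Combining: Bq·J = s⁻¹ · (kg·m²·s⁻²) = kg·m²·s⁻³.
kg·m²·s⁻³ is the base-SI form of the watt.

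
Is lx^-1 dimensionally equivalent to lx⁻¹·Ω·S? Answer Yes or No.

Yes

Left side:
  lx = m⁻²·cd.
  So lx⁻¹ = m²·cd⁻¹.
Right side:
  lx = lm/m² (illuminance = luminous flux per area),
      = m⁻²·cd.
  So lx⁻¹ = m²·cd⁻¹.
  Ω = V/A (resistance = voltage per current),
      = kg·m²·s⁻³·A⁻².
  S = 1/Ω (conductance is reciprocal resistance),
      = kg⁻¹·m⁻²·s³·A².
  Combining: lx⁻¹·Ω·S = (m²·cd⁻¹) · (kg·m²·s⁻³·A⁻²) · (kg⁻¹·m⁻²·s³·A²) = m²·cd⁻¹.
Both reduce to m²·cd⁻¹.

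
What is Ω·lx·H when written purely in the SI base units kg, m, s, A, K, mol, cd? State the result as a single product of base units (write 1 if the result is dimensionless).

kg²·m²·s⁻⁵·A⁻⁴·cd

Ω = kg·m²·s⁻³·A⁻².
lx = m⁻²·cd.
H = kg·m²·s⁻²·A⁻².
Combining: Ω·lx·H = (kg·m²·s⁻³·A⁻²) · (m⁻²·cd) · (kg·m²·s⁻²·A⁻²) = kg²·m²·s⁻⁵·A⁻⁴·cd.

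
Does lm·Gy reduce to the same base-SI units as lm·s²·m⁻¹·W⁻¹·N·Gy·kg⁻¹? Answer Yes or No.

No

Left side:
  lm = cd.
  Gy = m²·s⁻².
  Combining: lm·Gy = cd · (m²·s⁻²) = m²·s⁻²·cd.
Right side:
  lm = cd·sr = cd (luminous flux; sr is dimensionless).
  W = J/s (power = energy per time),
      = kg·m²·s⁻³.
  So W⁻¹ = kg⁻¹·m⁻²·s³.
  N = kg·m/s² = kg·m·s⁻² (force = mass × acceleration).
  Gy = J/kg (absorbed dose = energy per mass),
      = m²·s⁻².
  Combining: lm·s²·m⁻¹·W⁻¹·N·Gy·kg⁻¹ = cd · s² · m⁻¹ · (kg⁻¹·m⁻²·s³) · (kg·m·s⁻²) · (m²·s⁻²) · kg⁻¹ = kg⁻¹·s·cd.
Left is m²·s⁻²·cd; right is kg⁻¹·s·cd — different.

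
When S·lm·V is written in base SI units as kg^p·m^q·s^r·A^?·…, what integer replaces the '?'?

S = 1/Ω (conductance is reciprocal resistance),
    = kg⁻¹·m⁻²·s³·A².
lm = cd·sr = cd (luminous flux; sr is dimensionless).
V = W/A (potential = power per current),
    = kg·m²·s⁻³·A⁻¹.
Combining: S·lm·V = (kg⁻¹·m⁻²·s³·A²) · cd · (kg·m²·s⁻³·A⁻¹) = A·cd.
The exponent of A is 1.

1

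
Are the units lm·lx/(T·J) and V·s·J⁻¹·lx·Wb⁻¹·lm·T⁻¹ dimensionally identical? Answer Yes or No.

Left side:
  T = Wb/m² (flux density = flux per area),
      = kg·s⁻²·A⁻¹.
  So T⁻¹ = kg⁻¹·s²·A.
  lm = cd·sr = cd (luminous flux; sr is dimensionless).
  J = N·m (work = force × distance),
      = kg·m²·s⁻².
  So J⁻¹ = kg⁻¹·m⁻²·s².
  lx = lm/m² (illuminance = luminous flux per area),
      = m⁻²·cd.
  Combining: T⁻¹·lm·J⁻¹·lx = (kg⁻¹·s²·A) · cd · (kg⁻¹·m⁻²·s²) · (m⁻²·cd) = kg⁻²·m⁻⁴·s⁴·A·cd².
Right side:
  V = W/A (potential = power per current),
      = kg·m²·s⁻³·A⁻¹.
  J = N·m (work = force × distance),
      = kg·m²·s⁻².
  So J⁻¹ = kg⁻¹·m⁻²·s².
  lx = lm/m² (illuminance = luminous flux per area),
      = m⁻²·cd.
  Wb = V·s (flux: a volt is a weber per second),
      = kg·m²·s⁻²·A⁻¹.
  So Wb⁻¹ = kg⁻¹·m⁻²·s²·A.
  lm = cd·sr = cd (luminous flux; sr is dimensionless).
  T = Wb/m² (flux density = flux per area),
      = kg·s⁻²·A⁻¹.
  So T⁻¹ = kg⁻¹·s²·A.
  Combining: V·s·J⁻¹·lx·Wb⁻¹·lm·T⁻¹ = (kg·m²·s⁻³·A⁻¹) · s · (kg⁻¹·m⁻²·s²) · (m⁻²·cd) · (kg⁻¹·m⁻²·s²·A) · cd · (kg⁻¹·s²·A) = kg⁻²·m⁻⁴·s⁴·A·cd².
Both reduce to kg⁻²·m⁻⁴·s⁴·A·cd².

Yes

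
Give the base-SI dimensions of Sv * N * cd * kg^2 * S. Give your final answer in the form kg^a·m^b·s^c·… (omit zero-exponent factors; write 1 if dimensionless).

Sv = m²·s⁻².
N = kg·m·s⁻².
S = kg⁻¹·m⁻²·s³·A².
Combining: Sv·N·cd·kg²·S = (m²·s⁻²) · (kg·m·s⁻²) · cd · kg² · (kg⁻¹·m⁻²·s³·A²) = kg²·m·s⁻¹·A²·cd.

kg²·m·s⁻¹·A²·cd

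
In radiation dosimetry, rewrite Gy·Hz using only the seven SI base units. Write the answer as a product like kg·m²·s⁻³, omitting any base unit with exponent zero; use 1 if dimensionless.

m²·s⁻³

Gy = J/kg (absorbed dose = energy per mass),
    = m²·s⁻².
Hz = 1/s = s⁻¹ (frequency is cycles per second).
Combining: Gy·Hz = (m²·s⁻²) · s⁻¹ = m²·s⁻³.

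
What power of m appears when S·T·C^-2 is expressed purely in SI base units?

-2

S = kg⁻¹·m⁻²·s³·A².
T = kg·s⁻²·A⁻¹.
C = s·A.
So C⁻² = s⁻²·A⁻².
Combining: S·T·C⁻² = (kg⁻¹·m⁻²·s³·A²) · (kg·s⁻²·A⁻¹) · (s⁻²·A⁻²) = m⁻²·s⁻¹·A⁻¹.
The exponent of m is -2.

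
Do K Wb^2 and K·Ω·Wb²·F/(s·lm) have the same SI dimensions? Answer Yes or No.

Left side:
  Wb = kg·m²·s⁻²·A⁻¹.
  So Wb² = kg²·m⁴·s⁻⁴·A⁻².
  Combining: K·Wb² = K · (kg²·m⁴·s⁻⁴·A⁻²) = kg²·m⁴·s⁻⁴·A⁻²·K.
Right side:
  Ω = kg·m²·s⁻³·A⁻².
  Wb = kg·m²·s⁻²·A⁻¹.
  So Wb² = kg²·m⁴·s⁻⁴·A⁻².
  lm = cd.
  So lm⁻¹ = cd⁻¹.
  F = kg⁻¹·m⁻²·s⁴·A².
  Combining: K·s⁻¹·Ω·Wb²·lm⁻¹·F = K · s⁻¹ · (kg·m²·s⁻³·A⁻²) · (kg²·m⁴·s⁻⁴·A⁻²) · cd⁻¹ · (kg⁻¹·m⁻²·s⁴·A²) = kg²·m⁴·s⁻⁴·A⁻²·K·cd⁻¹.
Left is kg²·m⁴·s⁻⁴·A⁻²·K; right is kg²·m⁴·s⁻⁴·A⁻²·K·cd⁻¹ — different.

No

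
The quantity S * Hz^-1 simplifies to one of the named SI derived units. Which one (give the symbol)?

S = kg⁻¹·m⁻²·s³·A².
Hz = s⁻¹.
So Hz⁻¹ = s.
Combining: S·Hz⁻¹ = (kg⁻¹·m⁻²·s³·A²) · s = kg⁻¹·m⁻²·s⁴·A².
kg⁻¹·m⁻²·s⁴·A² is the base-SI form of the farad.

F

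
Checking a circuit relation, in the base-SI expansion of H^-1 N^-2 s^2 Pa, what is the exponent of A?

H = Wb/A (inductance = flux per current),
    = kg·m²·s⁻²·A⁻².
So H⁻¹ = kg⁻¹·m⁻²·s²·A².
N = kg·m/s² = kg·m·s⁻² (force = mass × acceleration).
So N⁻² = kg⁻²·m⁻²·s⁴.
Pa = N/m² (pressure = force per area),
    = kg·m⁻¹·s⁻².
Combining: H⁻¹·N⁻²·s²·Pa = (kg⁻¹·m⁻²·s²·A²) · (kg⁻²·m⁻²·s⁴) · s² · (kg·m⁻¹·s⁻²) = kg⁻²·m⁻⁵·s⁶·A².
The exponent of A is 2.

2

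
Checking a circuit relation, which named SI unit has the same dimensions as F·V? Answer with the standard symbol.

F = kg⁻¹·m⁻²·s⁴·A².
V = kg·m²·s⁻³·A⁻¹.
Combining: F·V = (kg⁻¹·m⁻²·s⁴·A²) · (kg·m²·s⁻³·A⁻¹) = s·A.
s·A is the base-SI form of the coulomb.

C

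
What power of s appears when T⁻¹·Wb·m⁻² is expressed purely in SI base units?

0

T = kg·s⁻²·A⁻¹.
So T⁻¹ = kg⁻¹·s²·A.
Wb = kg·m²·s⁻²·A⁻¹.
Combining: T⁻¹·Wb·m⁻² = (kg⁻¹·s²·A) · (kg·m²·s⁻²·A⁻¹) · m⁻² = 1.
The exponent of s is 0.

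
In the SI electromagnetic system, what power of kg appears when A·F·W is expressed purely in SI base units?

0

F = kg⁻¹·m⁻²·s⁴·A².
W = kg·m²·s⁻³.
Combining: A·F·W = A · (kg⁻¹·m⁻²·s⁴·A²) · (kg·m²·s⁻³) = s·A³.
The exponent of kg is 0.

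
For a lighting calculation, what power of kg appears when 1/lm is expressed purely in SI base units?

lm = cd.
So lm⁻¹ = cd⁻¹.
The exponent of kg is 0.

0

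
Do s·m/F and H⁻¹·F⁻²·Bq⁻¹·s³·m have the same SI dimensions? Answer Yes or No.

Left side:
  F = C/V (capacitance = charge per voltage),
      = A·s/(kg·m²·s⁻³·A⁻¹) (substituting C and V),
      = kg⁻¹·m⁻²·s⁴·A².
  So F⁻¹ = kg·m²·s⁻⁴·A⁻².
  Combining: F⁻¹·s·m = (kg·m²·s⁻⁴·A⁻²) · s · m = kg·m³·s⁻³·A⁻².
Right side:
  H = Wb/A (inductance = flux per current),
      = kg·m²·s⁻²·A⁻².
  So H⁻¹ = kg⁻¹·m⁻²·s²·A².
  F = C/V (capacitance = charge per voltage),
      = A·s/(kg·m²·s⁻³·A⁻¹) (substituting C and V),
      = kg⁻¹·m⁻²·s⁴·A².
  So F⁻² = kg²·m⁴·s⁻⁸·A⁻⁴.
  Bq = 1/s = s⁻¹ (activity is decays per second).
  So Bq⁻¹ = s.
  Combining: H⁻¹·F⁻²·Bq⁻¹·s³·m = (kg⁻¹·m⁻²·s²·A²) · (kg²·m⁴·s⁻⁸·A⁻⁴) · s · s³ · m = kg·m³·s⁻²·A⁻².
Left is kg·m³·s⁻³·A⁻²; right is kg·m³·s⁻²·A⁻² — different.

No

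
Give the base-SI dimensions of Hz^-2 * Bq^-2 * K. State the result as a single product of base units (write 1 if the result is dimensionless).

s⁴·K

Hz = s⁻¹.
So Hz⁻² = s².
Bq = s⁻¹.
So Bq⁻² = s².
Combining: Hz⁻²·Bq⁻²·K = s² · s² · K = s⁴·K.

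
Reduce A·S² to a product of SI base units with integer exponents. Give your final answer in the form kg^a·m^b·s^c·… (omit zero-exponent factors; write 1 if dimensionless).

S = kg⁻¹·m⁻²·s³·A².
So S² = kg⁻²·m⁻⁴·s⁶·A⁴.
Combining: A·S² = A · (kg⁻²·m⁻⁴·s⁶·A⁴) = kg⁻²·m⁻⁴·s⁶·A⁵.

kg⁻²·m⁻⁴·s⁶·A⁵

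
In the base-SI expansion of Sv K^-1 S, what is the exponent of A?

2

Sv = m²·s⁻².
S = kg⁻¹·m⁻²·s³·A².
Combining: Sv·K⁻¹·S = (m²·s⁻²) · K⁻¹ · (kg⁻¹·m⁻²·s³·A²) = kg⁻¹·s·A²·K⁻¹.
The exponent of A is 2.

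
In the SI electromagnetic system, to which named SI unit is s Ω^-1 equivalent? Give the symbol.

F

Ω = V/A (resistance = voltage per current),
    = kg·m²·s⁻³·A⁻².
So Ω⁻¹ = kg⁻¹·m⁻²·s³·A².
Combining: s·Ω⁻¹ = s · (kg⁻¹·m⁻²·s³·A²) = kg⁻¹·m⁻²·s⁴·A².
kg⁻¹·m⁻²·s⁴·A² is the base-SI form of the farad.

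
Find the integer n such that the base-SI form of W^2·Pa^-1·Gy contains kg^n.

W = kg·m²·s⁻³.
So W² = kg²·m⁴·s⁻⁶.
Pa = kg·m⁻¹·s⁻².
So Pa⁻¹ = kg⁻¹·m·s².
Gy = m²·s⁻².
Combining: W²·Pa⁻¹·Gy = (kg²·m⁴·s⁻⁶) · (kg⁻¹·m·s²) · (m²·s⁻²) = kg·m⁷·s⁻⁶.
The exponent of kg is 1.

1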